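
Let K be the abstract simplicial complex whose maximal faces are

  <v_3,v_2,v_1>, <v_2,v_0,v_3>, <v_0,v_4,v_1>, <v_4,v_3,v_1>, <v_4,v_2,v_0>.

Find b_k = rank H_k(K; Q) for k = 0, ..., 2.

b_0 = 1, b_1 = 1, b_2 = 0.

Fix the vertex order v_0 < v_1 < v_2 < v_3 < v_4 and write every simplex with vertices in increasing order. Then dim K = 2 and the simplices of K are:

  0-simplices (5): [v_0], [v_1], [v_2], [v_3], [v_4]
  1-simplices (10): [v_0,v_1], [v_0,v_2], [v_0,v_3], [v_0,v_4], [v_1,v_2], [v_1,v_3], [v_1,v_4], [v_2,v_3], [v_2,v_4], [v_3,v_4]
  2-simplices (5): [v_0,v_1,v_4], [v_0,v_2,v_3], [v_0,v_2,v_4], [v_1,v_2,v_3], [v_1,v_3,v_4]

Hence C_0 ≅ Z^5, C_1 ≅ Z^10, C_2 ≅ Z^5.

The boundary map ∂_1: C_1 → C_0 is given by ∂[p,q] = [q] − [p]. For instance
  ∂[v_1,v_2] = [v_2] − [v_1].
The resulting 5×10 matrix has rank 4, and its Smith normal form has invariant factors (1,1,1,1).

Boundary ∂_2: C_2 → C_1 acts by ∂[p,q,r] = [q,r] − [p,r] + [p,q]. For instance
  ∂[v_0,v_1,v_4] = [v_1,v_4] − [v_0,v_4] + [v_0,v_1],
  ∂[v_0,v_2,v_3] = [v_2,v_3] − [v_0,v_3] + [v_0,v_2].
The resulting 10×5 matrix has rank 5, and its Smith normal form has invariant factors (1,1,1,1,1).

From H_k ≅ ker(∂_k) / im(∂_{k+1}) we obtain:

  H_0: rank C_0 − rank ∂_1 = 5 − 4 = 1, and the invariant factors of ∂_1 are all 1, so H_0 ≅ Z.
  H_1: rank ker ∂_1 − rank ∂_2 = (10 − 4) − 5 = 1, and the invariant factors of ∂_2 are all 1, so H_1 ≅ Z.
  H_2: rank ker ∂_2 − rank ∂_3 = (5 − 5) − 0 = 0, and there is no ∂_3, so H_2 ≅ 0.

(K is a triangulation of the Möbius band.)

Hence the Betti numbers are b_0 = 1, b_1 = 1, b_2 = 0.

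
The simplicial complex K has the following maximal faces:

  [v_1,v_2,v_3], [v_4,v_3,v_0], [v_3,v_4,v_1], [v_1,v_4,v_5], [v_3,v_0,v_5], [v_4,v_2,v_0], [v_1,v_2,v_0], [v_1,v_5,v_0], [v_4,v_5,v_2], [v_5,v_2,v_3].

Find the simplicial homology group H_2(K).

H_2 ≅ 0.

We work with the vertex ordering v_0 < v_1 < v_2 < v_3 < v_4 < v_5. The simplices of K, each written with vertices in increasing order, are:

  0-simplices (6): [v_0], [v_1], [v_2], [v_3], [v_4], [v_5]
  1-simplices (15): (15 of them)
  2-simplices (10): [v_0,v_1,v_2], [v_0,v_1,v_5], [v_0,v_2,v_4], [v_0,v_3,v_4], [v_0,v_3,v_5], [v_1,v_2,v_3], [v_1,v_3,v_4], [v_1,v_4,v_5], [v_2,v_3,v_5], [v_2,v_4,v_5]

Hence C_0 ≅ Z^6, C_1 ≅ Z^15, C_2 ≅ Z^10.

∂_1: C_1 → C_0 sends each edge [p,q] (with p < q) to q − p.
The resulting 6×15 matrix has rank 5, and its Smith normal form has invariant factors (1,1,1,1,1).

Boundary ∂_2: C_2 → C_1 maps a triangle to the signed sum of its edges. For instance
  ∂[v_0,v_1,v_5] = [v_1,v_5] − [v_0,v_5] + [v_0,v_1],
  ∂[v_2,v_4,v_5] = [v_4,v_5] − [v_2,v_5] + [v_2,v_4].
The resulting 15×10 matrix has rank 10, and its Smith normal form has invariant factors (1,1,1,1,1,1,1,1,1,2).

Now H_k = ker ∂_k / im ∂_{k+1}, so:

  H_2: rank ker ∂_2 − rank ∂_3 = (10 − 10) − 0 = 0, and there is no ∂_3, so H_2 ≅ 0.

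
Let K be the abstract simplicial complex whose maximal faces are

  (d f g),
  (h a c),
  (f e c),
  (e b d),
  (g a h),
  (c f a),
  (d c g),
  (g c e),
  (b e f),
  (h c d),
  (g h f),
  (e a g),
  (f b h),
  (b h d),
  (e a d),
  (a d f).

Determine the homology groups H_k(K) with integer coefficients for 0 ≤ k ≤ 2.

Fix the vertex order a < b < c < d < e < f < g < h and write every simplex with vertices in increasing order. Then dim K = 2 and the simplices of K are:

  0-simplices (8): a, b, c, d, e, f, g, h
  1-simplices (24): ac, ad, ae, af, ag, ah, bd, be, bf, bh, cd, ce, cf, cg, ch, de, df, dg, dh, ef, eg, fg, fh, gh
  2-simplices (16): acf, ach, ade, adf, aeg, agh, bde, bdh, bef, bfh, cdg, cdh, cef, ceg, dfg, fgh

giving chain groups C_0 ≅ Z^8, C_1 ≅ Z^24, C_2 ≅ Z^16.

Boundary ∂_1: C_1 → C_0 maps an edge to its endpoints' difference, ∂[p,q] = q − p. For instance
  ∂de = e − d.
The resulting 8×24 matrix has rank 7, and its Smith normal form has invariant factors (1,1,1,1,1,1,1).

Boundary ∂_2: C_2 → C_1 sends each 2-simplex [p,q,r] to [q,r] − [p,r] + [p,q]. For instance
  ∂dfg = fg − dg + df,
  ∂ach = ch − ah + ac.
This gives a 24×16 integer matrix of rank 15; reducing to Smith normal form yields diagonal entries (1,1,1,1,1,1,1,1,1,1,1,1,1,1,1).

From H_k ≅ ker(∂_k) / im(∂_{k+1}) we obtain:

  H_0: rank C_0 − rank ∂_1 = 8 − 7 = 1, and the invariant factors of ∂_1 are all 1, so H_0 ≅ Z.
  H_1: rank ker ∂_1 − rank ∂_2 = (24 − 7) − 15 = 2, and the invariant factors of ∂_2 are all 1, so H_1 ≅ Z^2.
  H_2: rank ker ∂_2 − rank ∂_3 = (16 − 15) − 0 = 1, and there is no ∂_3, so H_2 ≅ Z.

(K is a triangulation of the torus T^2.)

H_0 = Z,  H_1 = Z^2,  H_2 = Z.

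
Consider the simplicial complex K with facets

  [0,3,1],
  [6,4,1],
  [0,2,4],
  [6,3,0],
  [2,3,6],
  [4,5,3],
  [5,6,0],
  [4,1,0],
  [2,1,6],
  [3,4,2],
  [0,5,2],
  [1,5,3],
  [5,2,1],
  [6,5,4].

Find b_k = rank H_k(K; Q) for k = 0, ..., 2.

b_0 = 1, b_1 = 2, b_2 = 1.

Take the total order 0 < 1 < 2 < 3 < 4 < 5 < 6 on the vertex set. Then K (dimension 2) consists of the simplices:

  0-simplices (7): [0], [1], [2], [3], [4], [5], [6]
  1-simplices (21): [0,1], [0,2], [0,3], [0,4], [0,5], [0,6], [1,2], [1,3], [1,4], [1,5], [1,6], [2,3], [2,4], [2,5], [2,6], [3,4], [3,5], [3,6], [4,5], [4,6], [5,6]
  2-simplices (14): [0,1,3], [0,1,4], [0,2,4], [0,2,5], [0,3,6], [0,5,6], [1,2,5], [1,2,6], [1,3,5], [1,4,6], [2,3,4], [2,3,6], [3,4,5], [4,5,6]

giving chain groups C_0 ≅ Z^7, C_1 ≅ Z^21, C_2 ≅ Z^14.

∂_1: C_1 → C_0 is given by ∂[p,q] = [q] − [p].
As a 7×21 matrix over Z this has rank 6, with invariant factors (1,1,1,1,1,1).

Boundary ∂_2: C_2 → C_1 sends each 2-simplex [p,q,r] to [q,r] − [p,r] + [p,q]. For instance
  ∂[2,3,4] = [3,4] − [2,4] + [2,3],
  ∂[1,3,5] = [3,5] − [1,5] + [1,3].
The resulting 21×14 matrix has rank 13, and its Smith normal form has invariant factors (1,1,1,1,1,1,1,1,1,1,1,1,1).

Reading off H_k = ker ∂_k / im ∂_{k+1}:

  H_0: rank C_0 − rank ∂_1 = 7 − 6 = 1, and the invariant factors of ∂_1 are all 1, so H_0 = Z.
  H_1: rank ker ∂_1 − rank ∂_2 = (21 − 6) − 13 = 2, and the invariant factors of ∂_2 are all 1, so H_1 = Z^2.
  H_2: rank ker ∂_2 − rank ∂_3 = (14 − 13) − 0 = 1, and there is no ∂_3, so H_2 = Z.

Hence the Betti numbers are b_0 = 1, b_1 = 2, b_2 = 1.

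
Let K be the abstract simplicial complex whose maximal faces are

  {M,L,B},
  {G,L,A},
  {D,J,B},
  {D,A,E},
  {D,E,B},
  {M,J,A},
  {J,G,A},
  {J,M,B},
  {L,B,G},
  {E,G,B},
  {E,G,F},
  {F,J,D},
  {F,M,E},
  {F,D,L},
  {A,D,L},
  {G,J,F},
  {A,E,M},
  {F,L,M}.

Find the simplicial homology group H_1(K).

Fix the vertex order A < B < D < E < F < G < J < L < M and write every simplex with vertices in increasing order. Then dim K = 2 and the simplices of K are:

  0-simplices (9): A, B, D, E, F, G, J, L, M
  1-simplices (27): AD, AE, AG, AJ, AL, AM, BD, BE, BG, BJ, BL, BM, DE, DF, DJ, DL, EF, EG, EM, FG, FJ, FL, FM, GJ, GL, JM, LM
  2-simplices (18): ADE, ADL, AEM, AGJ, AGL, AJM, BDE, BDJ, BEG, BGL, BJM, BLM, DFJ, DFL, EFG, EFM, FGJ, FLM

so the chain groups are C_0 ≅ Z^9, C_1 ≅ Z^27, C_2 ≅ Z^18.

Boundary ∂_1: C_1 → C_0 maps an edge to its endpoints' difference, ∂[p,q] = q − p.
The resulting 9×27 matrix has rank 8, and its Smith normal form has invariant factors (1,1,1,1,1,1,1,1).

The boundary map ∂_2: C_2 → C_1 sends each 2-simplex [p,q,r] to [q,r] − [p,r] + [p,q]. For instance
  ∂BDJ = DJ − BJ + BD,
  ∂ADL = DL − AL + AD.
As a 27×18 matrix over Z this has rank 17, with invariant factors (1,1,1,1,1,1,1,1,1,1,1,1,1,1,1,1,1).

Reading off H_k = ker ∂_k / im ∂_{k+1}:

  H_1: rank ker ∂_1 − rank ∂_2 = (27 − 8) − 17 = 2, and the invariant factors of ∂_2 are all 1, so H_1 ≅ Z^2.

H_1 = Z^2.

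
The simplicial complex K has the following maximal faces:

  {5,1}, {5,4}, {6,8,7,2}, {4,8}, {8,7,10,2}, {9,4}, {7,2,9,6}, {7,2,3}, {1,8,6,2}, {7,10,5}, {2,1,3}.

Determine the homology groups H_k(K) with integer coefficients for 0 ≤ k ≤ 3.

Take the total order 1 < 2 < 3 < 4 < 5 < 6 < 7 < 8 < 9 < 10 on the vertex set. Then K (dimension 3) consists of the simplices:

  0-simplices (10): [1], [2], [3], [4], [5], [6], [7], [8], [9], [10]
  1-simplices (24): (24 of them)
  2-simplices (16): [1,2,3], [1,2,6], [1,2,8], [1,6,8], [2,3,7], [2,6,7], [2,6,8], [2,6,9], [2,7,8], [2,7,9], [2,7,10], [2,8,10], [5,7,10], [6,7,8], [6,7,9], [7,8,10]
  3-simplices (4): [1,2,6,8], [2,6,7,8], [2,6,7,9], [2,7,8,10]

giving chain groups C_0 ≅ Z^10, C_1 ≅ Z^24, C_2 ≅ Z^16, C_3 ≅ Z^4.

∂_1: C_1 → C_0 maps an edge to its endpoints' difference, ∂[p,q] = q − p.
The resulting 10×24 matrix has rank 9, and its Smith normal form has invariant factors (1,1,1,1,1,1,1,1,1).

∂_2: C_2 → C_1 sends each 2-simplex [p,q,r] to [q,r] − [p,r] + [p,q]. For instance
  ∂[1,2,6] = [2,6] − [1,6] + [1,2],
  ∂[5,7,10] = [7,10] − [5,10] + [5,7].
This gives a 24×16 integer matrix of rank 12; reducing to Smith normal form yields diagonal entries (1,1,1,1,1,1,1,1,1,1,1,1).

Boundary ∂_3: C_3 → C_2 sends each 3-simplex σ to the alternating sum Σ_i (−1)^i (σ with its i-th vertex removed). For instance
  ∂[2,6,7,9] = [6,7,9] − [2,7,9] + [2,6,9] − [2,6,7],
  ∂[1,2,6,8] = [2,6,8] − [1,6,8] + [1,2,8] − [1,2,6].
The 16×4 boundary matrix has rank 4 and Smith normal form diag(1,1,1,1).

Computing H_k = (kernel of ∂_k) / (image of ∂_{k+1}):

  H_0: rank C_0 − rank ∂_1 = 10 − 9 = 1, and the invariant factors of ∂_1 are all 1, so H_0 ≅ Z.
  H_1: rank ker ∂_1 − rank ∂_2 = (24 − 9) − 12 = 3, and the invariant factors of ∂_2 are all 1, so H_1 ≅ Z^3.
  H_2: rank ker ∂_2 − rank ∂_3 = (16 − 12) − 4 = 0, and the invariant factors of ∂_3 are all 1, so H_2 ≅ 0.
  H_3: rank ker ∂_3 − rank ∂_4 = (4 − 4) − 0 = 0, and there is no ∂_4, so H_3 ≅ 0.

H_0 ≅ Z,  H_1 ≅ Z^3,  H_2 = 0,  H_3 = 0.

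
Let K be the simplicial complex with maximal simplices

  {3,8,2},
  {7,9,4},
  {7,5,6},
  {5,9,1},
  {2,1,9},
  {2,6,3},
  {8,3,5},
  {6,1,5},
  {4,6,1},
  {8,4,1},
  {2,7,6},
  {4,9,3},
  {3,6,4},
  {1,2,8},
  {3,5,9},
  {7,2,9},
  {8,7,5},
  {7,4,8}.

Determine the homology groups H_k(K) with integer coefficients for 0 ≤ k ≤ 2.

H_0 = Z,  H_1 = Z^2,  H_2 = Z.

Fix the vertex order 1 < 2 < 3 < 4 < 5 < 6 < 7 < 8 < 9 and write every simplex with vertices in increasing order. Then dim K = 2 and the simplices of K are:

  0-simplices (9): [1], [2], [3], [4], [5], [6], [7], [8], [9]
  1-simplices (27): (27 of them)
  2-simplices (18): [1,2,8], [1,2,9], [1,4,6], [1,4,8], [1,5,6], [1,5,9], [2,3,6], [2,3,8], [2,6,7], [2,7,9], [3,4,6], [3,4,9], [3,5,8], [3,5,9], [4,7,8], [4,7,9], [5,6,7], [5,7,8]

giving chain groups C_0 ≅ Z^9, C_1 ≅ Z^27, C_2 ≅ Z^18.

Boundary ∂_1: C_1 → C_0 sends each edge [p,q] (with p < q) to q − p.
This gives a 9×27 integer matrix of rank 8; reducing to Smith normal form yields diagonal entries (1,1,1,1,1,1,1,1).

∂_2: C_2 → C_1 sends each 2-simplex [p,q,r] to [q,r] − [p,r] + [p,q]. For instance
  ∂[1,5,9] = [5,9] − [1,9] + [1,5],
  ∂[3,5,9] = [5,9] − [3,9] + [3,5].
The 27×18 boundary matrix has rank 17 and Smith normal form diag(1,1,1,1,1,1,1,1,1,1,1,1,1,1,1,1,1).

Reading off H_k = ker ∂_k / im ∂_{k+1}:

  H_0: rank C_0 − rank ∂_1 = 9 − 8 = 1, and the invariant factors of ∂_1 are all 1, so H_0 = Z.
  H_1: rank ker ∂_1 − rank ∂_2 = (27 − 8) − 17 = 2, and the invariant factors of ∂_2 are all 1, so H_1 = Z^2.
  H_2: rank ker ∂_2 − rank ∂_3 = (18 − 17) − 0 = 1, and there is no ∂_3, so H_2 = Z.

(K is a triangulation of the torus T^2.)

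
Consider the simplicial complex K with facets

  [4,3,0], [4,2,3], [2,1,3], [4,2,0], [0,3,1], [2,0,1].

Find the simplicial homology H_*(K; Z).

Fix the vertex order 0 < 1 < 2 < 3 < 4 and write every simplex with vertices in increasing order. Then dim K = 2 and the simplices of K are:

  0-simplices (5): [0], [1], [2], [3], [4]
  1-simplices (9): [0,1], [0,2], [0,3], [0,4], [1,2], [1,3], [2,3], [2,4], [3,4]
  2-simplices (6): [0,1,2], [0,1,3], [0,2,4], [0,3,4], [1,2,3], [2,3,4]

Hence C_0 ≅ Z^5, C_1 ≅ Z^9, C_2 ≅ Z^6.

The boundary map ∂_1: C_1 → C_0 sends each edge [p,q] (with p < q) to q − p.
This gives a 5×9 integer matrix of rank 4; reducing to Smith normal form yields diagonal entries (1,1,1,1).

Boundary ∂_2: C_2 → C_1 maps a triangle to the signed sum of its edges. For instance
  ∂[1,2,3] = [2,3] − [1,3] + [1,2],
  ∂[0,2,4] = [2,4] − [0,4] + [0,2].
The resulting 9×6 matrix has rank 5, and its Smith normal form has invariant factors (1,1,1,1,1).

Now H_k = ker ∂_k / im ∂_{k+1}, so:

  H_0: rank C_0 − rank ∂_1 = 5 − 4 = 1, and the invariant factors of ∂_1 are all 1, so H_0 = Z.
  H_1: rank ker ∂_1 − rank ∂_2 = (9 − 4) − 5 = 0, and the invariant factors of ∂_2 are all 1, so H_1 = 0.
  H_2: rank ker ∂_2 − rank ∂_3 = (6 − 5) − 0 = 1, and there is no ∂_3, so H_2 = Z.

H_0 = Z,  H_1 = 0,  H_2 = Z.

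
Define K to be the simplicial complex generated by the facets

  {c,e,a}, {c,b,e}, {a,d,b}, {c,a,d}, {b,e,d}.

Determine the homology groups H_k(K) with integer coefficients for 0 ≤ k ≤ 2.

H_0 = Z,  H_1 = Z,  H_2 = 0.

We work with the vertex ordering a < b < c < d < e. The simplices of K, each written with vertices in increasing order, are:

  0-simplices (5): a, b, c, d, e
  1-simplices (10): ab, ac, ad, ae, bc, bd, be, cd, ce, de
  2-simplices (5): abd, acd, ace, bce, bde

Hence C_0 ≅ Z^5, C_1 ≅ Z^10, C_2 ≅ Z^5.

Boundary ∂_1: C_1 → C_0 sends each edge [p,q] (with p < q) to q − p.
The resulting 5×10 matrix has rank 4, and its Smith normal form has invariant factors (1,1,1,1).

The boundary map ∂_2: C_2 → C_1 sends each 2-simplex [p,q,r] to [q,r] − [p,r] + [p,q]. For instance
  ∂bce = ce − be + bc,
  ∂ace = ce − ae + ac.
The resulting 10×5 matrix has rank 5, and its Smith normal form has invariant factors (1,1,1,1,1).

Now H_k = ker ∂_k / im ∂_{k+1}, so:

  H_0: rank C_0 − rank ∂_1 = 5 − 4 = 1, and the invariant factors of ∂_1 are all 1, so H_0 ≅ Z.
  H_1: rank ker ∂_1 − rank ∂_2 = (10 − 4) − 5 = 1, and the invariant factors of ∂_2 are all 1, so H_1 ≅ Z.
  H_2: rank ker ∂_2 − rank ∂_3 = (5 − 5) − 0 = 0, and there is no ∂_3, so H_2 ≅ 0.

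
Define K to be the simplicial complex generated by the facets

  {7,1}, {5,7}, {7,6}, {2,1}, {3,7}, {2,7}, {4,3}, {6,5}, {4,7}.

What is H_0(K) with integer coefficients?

H_0 = Z.

K has 7 vertices, 9 edges.
rank ∂_0 = 0, rank ∂_1 = 6 ⇒ b_0 = 7 − 0 − 6 = 1; all invariant factors of ∂_1 are 1 so no torsion. So H_0 ≅ Z.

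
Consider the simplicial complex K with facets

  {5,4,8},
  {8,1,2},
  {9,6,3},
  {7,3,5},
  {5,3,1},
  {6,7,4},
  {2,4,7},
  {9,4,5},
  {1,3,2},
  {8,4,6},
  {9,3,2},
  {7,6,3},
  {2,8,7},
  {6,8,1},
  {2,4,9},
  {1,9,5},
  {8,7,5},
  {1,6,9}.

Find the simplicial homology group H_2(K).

H_2 ≅ 0.

Order the vertices as 1 < 2 < 3 < 4 < 5 < 6 < 7 < 8 < 9. Listing each simplex with vertices in this order, K has dimension 2 with simplices:

  0-simplices (9): [1], [2], [3], [4], [5], [6], [7], [8], [9]
  1-simplices (27): (27 of them)
  2-simplices (18): [1,2,3], [1,2,8], [1,3,5], [1,5,9], [1,6,8], [1,6,9], [2,3,9], [2,4,7], [2,4,9], [2,7,8], [3,5,7], [3,6,7], [3,6,9], [4,5,8], [4,5,9], [4,6,7], [4,6,8], [5,7,8]

so the chain groups are C_0 ≅ Z^9, C_1 ≅ Z^27, C_2 ≅ Z^18.

The boundary map ∂_1: C_1 → C_0 is given by ∂[p,q] = [q] − [p].
The resulting 9×27 matrix has rank 8, and its Smith normal form has invariant factors (1,1,1,1,1,1,1,1).

The boundary map ∂_2: C_2 → C_1 maps a triangle to the signed sum of its edges. For instance
  ∂[1,6,8] = [6,8] − [1,8] + [1,6],
  ∂[2,4,7] = [4,7] − [2,7] + [2,4].
This gives a 27×18 integer matrix of rank 18; reducing to Smith normal form yields diagonal entries (1,1,1,1,1,1,1,1,1,1,1,1,1,1,1,1,1,2).

Reading off H_k = ker ∂_k / im ∂_{k+1}:

  H_2: rank ker ∂_2 − rank ∂_3 = (18 − 18) − 0 = 0, and there is no ∂_3, so H_2 ≅ 0.

(K is a triangulation of the Klein bottle.)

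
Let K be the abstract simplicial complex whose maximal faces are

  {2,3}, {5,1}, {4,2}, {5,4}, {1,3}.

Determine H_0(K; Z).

H_0 = Z.

K has 5 vertices, 5 edges.
rank ∂_0 = 0, rank ∂_1 = 4 ⇒ b_0 = 5 − 0 − 4 = 1; all invariant factors of ∂_1 are 1 so no torsion. So H_0 ≅ Z.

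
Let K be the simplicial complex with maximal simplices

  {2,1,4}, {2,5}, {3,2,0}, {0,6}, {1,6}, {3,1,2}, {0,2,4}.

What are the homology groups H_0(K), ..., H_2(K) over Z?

H_0 = Z,  H_1 = Z,  H_2 = 0.

Take the total order 0 < 1 < 2 < 3 < 4 < 5 < 6 on the vertex set. Then K (dimension 2) consists of the simplices:

  0-simplices (7): [0], [1], [2], [3], [4], [5], [6]
  1-simplices (11): [0,2], [0,3], [0,4], [0,6], [1,2], [1,3], [1,4], [1,6], [2,3], [2,4], [2,5]
  2-simplices (4): [0,2,3], [0,2,4], [1,2,3], [1,2,4]

Hence C_0 ≅ Z^7, C_1 ≅ Z^11, C_2 ≅ Z^4.

∂_1: C_1 → C_0 is given by ∂[p,q] = [q] − [p]. For instance
  ∂[2,5] = [5] − [2].
As a 7×11 matrix over Z this has rank 6, with invariant factors (1,1,1,1,1,1).

Boundary ∂_2: C_2 → C_1 sends each 2-simplex [p,q,r] to [q,r] − [p,r] + [p,q]. For instance
  ∂[0,2,3] = [2,3] − [0,3] + [0,2],
  ∂[0,2,4] = [2,4] − [0,4] + [0,2].
The 11×4 boundary matrix has rank 4 and Smith normal form diag(1,1,1,1).

From H_k ≅ ker(∂_k) / im(∂_{k+1}) we obtain:

  H_0: rank C_0 − rank ∂_1 = 7 − 6 = 1, and the invariant factors of ∂_1 are all 1, so H_0 ≅ Z.
  H_1: rank ker ∂_1 − rank ∂_2 = (11 − 6) − 4 = 1, and the invariant factors of ∂_2 are all 1, so H_1 ≅ Z.
  H_2: rank ker ∂_2 − rank ∂_3 = (4 − 4) − 0 = 0, and there is no ∂_3, so H_2 ≅ 0.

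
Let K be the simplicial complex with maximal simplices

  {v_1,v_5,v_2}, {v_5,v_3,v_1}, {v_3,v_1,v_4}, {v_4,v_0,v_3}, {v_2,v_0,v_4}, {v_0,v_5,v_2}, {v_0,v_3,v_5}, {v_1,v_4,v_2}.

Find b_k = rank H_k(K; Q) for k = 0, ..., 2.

b_0 = 1, b_1 = 0, b_2 = 1.

We work with the vertex ordering v_0 < v_1 < v_2 < v_3 < v_4 < v_5. The simplices of K, each written with vertices in increasing order, are:

  0-simplices (6): [v_0], [v_1], [v_2], [v_3], [v_4], [v_5]
  1-simplices (12): [v_0,v_2], [v_0,v_3], [v_0,v_4], [v_0,v_5], [v_1,v_2], [v_1,v_3], [v_1,v_4], [v_1,v_5], [v_2,v_4], [v_2,v_5], [v_3,v_4], [v_3,v_5]
  2-simplices (8): [v_0,v_2,v_4], [v_0,v_2,v_5], [v_0,v_3,v_4], [v_0,v_3,v_5], [v_1,v_2,v_4], [v_1,v_2,v_5], [v_1,v_3,v_4], [v_1,v_3,v_5]

Hence C_0 ≅ Z^6, C_1 ≅ Z^12, C_2 ≅ Z^8.

Boundary ∂_1: C_1 → C_0 is given by ∂[p,q] = [q] − [p]. For instance
  ∂[v_0,v_3] = [v_3] − [v_0].
The resulting 6×12 matrix has rank 5, and its Smith normal form has invariant factors (1,1,1,1,1).

Boundary ∂_2: C_2 → C_1 maps a triangle to the signed sum of its edges. For instance
  ∂[v_0,v_3,v_4] = [v_3,v_4] − [v_0,v_4] + [v_0,v_3],
  ∂[v_1,v_3,v_4] = [v_3,v_4] − [v_1,v_4] + [v_1,v_3].
The 12×8 boundary matrix has rank 7 and Smith normal form diag(1,1,1,1,1,1,1).

Now H_k = ker ∂_k / im ∂_{k+1}, so:

  H_0: rank C_0 − rank ∂_1 = 6 − 5 = 1, and the invariant factors of ∂_1 are all 1, so H_0 = Z.
  H_1: rank ker ∂_1 − rank ∂_2 = (12 − 5) − 7 = 0, and the invariant factors of ∂_2 are all 1, so H_1 = 0.
  H_2: rank ker ∂_2 − rank ∂_3 = (8 − 7) − 0 = 1, and there is no ∂_3, so H_2 = Z.

Hence the Betti numbers are b_0 = 1, b_1 = 0, b_2 = 1.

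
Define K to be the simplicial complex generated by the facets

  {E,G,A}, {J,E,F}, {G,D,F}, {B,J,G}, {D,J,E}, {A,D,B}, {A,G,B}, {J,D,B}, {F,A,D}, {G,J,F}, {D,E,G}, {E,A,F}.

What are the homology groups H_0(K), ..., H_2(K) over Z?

H_0 ≅ Z,  H_1 ≅ Z_2,  H_2 = 0.

Take the total order A < B < D < E < F < G < J on the vertex set. Then K (dimension 2) consists of the simplices:

  0-simplices (7): A, B, D, E, F, G, J
  1-simplices (18): AB, AD, AE, AF, AG, BD, BG, BJ, DE, DF, DG, DJ, EF, EG, EJ, FG, FJ, GJ
  2-simplices (12): ABD, ABG, ADF, AEF, AEG, BDJ, BGJ, DEG, DEJ, DFG, EFJ, FGJ

giving chain groups C_0 ≅ Z^7, C_1 ≅ Z^18, C_2 ≅ Z^12.

The boundary map ∂_1: C_1 → C_0 maps an edge to its endpoints' difference, ∂[p,q] = q − p.
As a 7×18 matrix over Z this has rank 6, with invariant factors (1,1,1,1,1,1).

Boundary ∂_2: C_2 → C_1 acts by ∂[p,q,r] = [q,r] − [p,r] + [p,q]. For instance
  ∂DEJ = EJ − DJ + DE,
  ∂AEG = EG − AG + AE.
As a 18×12 matrix over Z this has rank 12, with invariant factors (1,1,1,1,1,1,1,1,1,1,1,2).

Reading off H_k = ker ∂_k / im ∂_{k+1}:

  H_0: rank C_0 − rank ∂_1 = 7 − 6 = 1, and the invariant factors of ∂_1 are all 1, so H_0 = Z.
  H_1: rank ker ∂_1 − rank ∂_2 = (18 − 6) − 12 = 0, and ∂_2 has invariant factor 2 > 1, so H_1 = Z_2.
  H_2: rank ker ∂_2 − rank ∂_3 = (12 − 12) − 0 = 0, and there is no ∂_3, so H_2 = 0.

As a check, the Euler characteristic is 7 − 18 + 12 = 1, which agrees with 1 − 0 + 0 = 1.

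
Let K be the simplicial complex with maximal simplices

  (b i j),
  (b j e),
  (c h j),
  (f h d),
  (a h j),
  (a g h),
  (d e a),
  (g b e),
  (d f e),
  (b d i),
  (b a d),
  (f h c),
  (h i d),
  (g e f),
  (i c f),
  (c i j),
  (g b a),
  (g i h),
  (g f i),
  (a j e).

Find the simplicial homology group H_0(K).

H_0 = Z.

Order the vertices as a < b < c < d < e < f < g < h < i < j. Listing each simplex with vertices in this order, K has dimension 2 with simplices:

  0-simplices (10): a, b, c, d, e, f, g, h, i, j
  1-simplices (30): ab, ad, ae, ag, ah, aj, bd, be, bg, bi, bj, cf, ch, ci, cj, de, df, dh, di, ef, eg, ej, fg, fh, fi, gh, gi, hi, hj, ij
  2-simplices (20): abd, abg, ade, aej, agh, ahj, bdi, beg, bej, bij, cfh, cfi, chj, cij, def, dfh, dhi, efg, fgi, ghi

so the chain groups are C_0 ≅ Z^10, C_1 ≅ Z^30, C_2 ≅ Z^20.

Boundary ∂_1: C_1 → C_0 is given by ∂[p,q] = [q] − [p].
The resulting 10×30 matrix has rank 9, and its Smith normal form has invariant factors (1,1,1,1,1,1,1,1,1).

Boundary ∂_2: C_2 → C_1 acts by ∂[p,q,r] = [q,r] − [p,r] + [p,q]. For instance
  ∂aej = ej − aj + ae,
  ∂bij = ij − bj + bi.
The resulting 30×20 matrix has rank 20, and its Smith normal form has invariant factors (1,1,1,1,1,1,1,1,1,1,1,1,1,1,1,1,1,1,1,2).

Now H_k = ker ∂_k / im ∂_{k+1}, so:

  H_0: rank C_0 − rank ∂_1 = 10 − 9 = 1, and the invariant factors of ∂_1 are all 1, so H_0 = Z.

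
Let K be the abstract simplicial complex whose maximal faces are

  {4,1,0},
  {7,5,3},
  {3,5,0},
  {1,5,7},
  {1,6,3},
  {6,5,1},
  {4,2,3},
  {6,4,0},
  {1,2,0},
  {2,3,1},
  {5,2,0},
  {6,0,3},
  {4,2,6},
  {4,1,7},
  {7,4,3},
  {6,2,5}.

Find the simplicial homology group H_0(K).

Order the vertices as 0 < 1 < 2 < 3 < 4 < 5 < 6 < 7. Listing each simplex with vertices in this order, K has dimension 2 with simplices:

  0-simplices (8): [0], [1], [2], [3], [4], [5], [6], [7]
  1-simplices (24): (24 of them)
  2-simplices (16): [0,1,2], [0,1,4], [0,2,5], [0,3,5], [0,3,6], [0,4,6], [1,2,3], [1,3,6], [1,4,7], [1,5,6], [1,5,7], [2,3,4], [2,4,6], [2,5,6], [3,4,7], [3,5,7]

so the chain groups are C_0 ≅ Z^8, C_1 ≅ Z^24, C_2 ≅ Z^16.

The boundary map ∂_1: C_1 → C_0 is given by ∂[p,q] = [q] − [p].
The resulting 8×24 matrix has rank 7, and its Smith normal form has invariant factors (1,1,1,1,1,1,1).

∂_2: C_2 → C_1 acts by ∂[p,q,r] = [q,r] − [p,r] + [p,q]. For instance
  ∂[0,3,6] = [3,6] − [0,6] + [0,3],
  ∂[1,5,7] = [5,7] − [1,7] + [1,5].
The 24×16 boundary matrix has rank 15 and Smith normal form diag(1,1,1,1,1,1,1,1,1,1,1,1,1,1,1).

Computing H_k = (kernel of ∂_k) / (image of ∂_{k+1}):

  H_0: rank C_0 − rank ∂_1 = 8 − 7 = 1, and the invariant factors of ∂_1 are all 1, so H_0 = Z.

H_0 = Z.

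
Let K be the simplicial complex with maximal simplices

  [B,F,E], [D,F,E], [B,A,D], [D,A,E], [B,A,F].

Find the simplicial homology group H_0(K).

K has 5 vertices, 10 edges, 5 triangles.
rank ∂_0 = 0, rank ∂_1 = 4 ⇒ b_0 = 5 − 0 − 4 = 1; all invariant factors of ∂_1 are 1 so no torsion. So H_0 ≅ Z.

H_0 ≅ Z.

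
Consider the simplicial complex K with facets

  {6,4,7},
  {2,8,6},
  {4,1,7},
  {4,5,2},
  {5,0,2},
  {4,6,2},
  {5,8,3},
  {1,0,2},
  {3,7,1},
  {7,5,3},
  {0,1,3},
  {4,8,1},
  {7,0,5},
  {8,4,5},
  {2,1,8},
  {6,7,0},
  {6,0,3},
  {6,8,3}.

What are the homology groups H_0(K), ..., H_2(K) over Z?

We work with the vertex ordering 0 < 1 < 2 < 3 < 4 < 5 < 6 < 7 < 8. The simplices of K, each written with vertices in increasing order, are:

  0-simplices (9): [0], [1], [2], [3], [4], [5], [6], [7], [8]
  1-simplices (27): (27 of them)
  2-simplices (18): [0,1,2], [0,1,3], [0,2,5], [0,3,6], [0,5,7], [0,6,7], [1,2,8], [1,3,7], [1,4,7], [1,4,8], [2,4,5], [2,4,6], [2,6,8], [3,5,7], [3,5,8], [3,6,8], [4,5,8], [4,6,7]

so the chain groups are C_0 ≅ Z^9, C_1 ≅ Z^27, C_2 ≅ Z^18.

Boundary ∂_1: C_1 → C_0 sends each edge [p,q] (with p < q) to q − p.
The 9×27 boundary matrix has rank 8 and Smith normal form diag(1,1,1,1,1,1,1,1).

The boundary map ∂_2: C_2 → C_1 acts by ∂[p,q,r] = [q,r] − [p,r] + [p,q]. For instance
  ∂[0,1,2] = [1,2] − [0,2] + [0,1],
  ∂[1,2,8] = [2,8] − [1,8] + [1,2].
As a 27×18 matrix over Z this has rank 18, with invariant factors (1,1,1,1,1,1,1,1,1,1,1,1,1,1,1,1,1,2).

From H_k ≅ ker(∂_k) / im(∂_{k+1}) we obtain:

  H_0: rank C_0 − rank ∂_1 = 9 − 8 = 1, and the invariant factors of ∂_1 are all 1, so H_0 ≅ Z.
  H_1: rank ker ∂_1 − rank ∂_2 = (27 − 8) − 18 = 1, and ∂_2 has invariant factor 2 > 1, so H_1 ≅ Z × Z/2.
  H_2: rank ker ∂_2 − rank ∂_3 = (18 − 18) − 0 = 0, and there is no ∂_3, so H_2 ≅ 0.

(K is a triangulation of the Klein bottle.)

H_0 ≅ Z,  H_1 ≅ Z × Z/2,  H_2 = 0.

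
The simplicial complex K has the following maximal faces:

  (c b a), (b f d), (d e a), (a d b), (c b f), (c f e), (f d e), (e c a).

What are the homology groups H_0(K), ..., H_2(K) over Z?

K has 6 vertices, 12 edges, 8 triangles.
rank ∂_0 = 0, rank ∂_1 = 5 ⇒ b_0 = 6 − 0 − 5 = 1; all invariant factors of ∂_1 are 1 so no torsion. So H_0 ≅ Z.
rank ∂_1 = 5, rank ∂_2 = 7 ⇒ b_1 = 12 − 5 − 7 = 0; all invariant factors of ∂_2 are 1 so no torsion. So H_1 ≅ 0.
rank ∂_2 = 7, rank ∂_3 = 0 ⇒ b_2 = 8 − 7 − 0 = 1. So H_2 ≅ Z.

H_0 = Z,  H_1 = 0,  H_2 = Z.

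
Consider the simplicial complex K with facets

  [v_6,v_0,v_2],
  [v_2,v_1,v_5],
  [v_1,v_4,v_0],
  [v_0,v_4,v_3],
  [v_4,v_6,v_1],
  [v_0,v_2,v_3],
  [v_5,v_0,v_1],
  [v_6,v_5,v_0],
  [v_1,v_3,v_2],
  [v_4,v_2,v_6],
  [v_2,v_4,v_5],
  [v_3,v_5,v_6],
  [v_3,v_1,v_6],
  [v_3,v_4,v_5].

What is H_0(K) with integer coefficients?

H_0 ≅ Z.

Order the vertices as v_0 < v_1 < v_2 < v_3 < v_4 < v_5 < v_6. Listing each simplex with vertices in this order, K has dimension 2 with simplices:

  0-simplices (7): [v_0], [v_1], [v_2], [v_3], [v_4], [v_5], [v_6]
  1-simplices (21): (21 of them)
  2-simplices (14): (14 of them)

Hence C_0 ≅ Z^7, C_1 ≅ Z^21, C_2 ≅ Z^14.

∂_1: C_1 → C_0 maps an edge to its endpoints' difference, ∂[p,q] = q − p. For instance
  ∂[v_1,v_6] = [v_6] − [v_1].
The resulting 7×21 matrix has rank 6, and its Smith normal form has invariant factors (1,1,1,1,1,1).

The boundary map ∂_2: C_2 → C_1 acts by ∂[p,q,r] = [q,r] − [p,r] + [p,q]. For instance
  ∂[v_0,v_2,v_6] = [v_2,v_6] − [v_0,v_6] + [v_0,v_2],
  ∂[v_0,v_5,v_6] = [v_5,v_6] − [v_0,v_6] + [v_0,v_5].
This gives a 21×14 integer matrix of rank 13; reducing to Smith normal form yields diagonal entries (1,1,1,1,1,1,1,1,1,1,1,1,1).

Now H_k = ker ∂_k / im ∂_{k+1}, so:

  H_0: rank C_0 − rank ∂_1 = 7 − 6 = 1, and the invariant factors of ∂_1 are all 1, so H_0 ≅ Z.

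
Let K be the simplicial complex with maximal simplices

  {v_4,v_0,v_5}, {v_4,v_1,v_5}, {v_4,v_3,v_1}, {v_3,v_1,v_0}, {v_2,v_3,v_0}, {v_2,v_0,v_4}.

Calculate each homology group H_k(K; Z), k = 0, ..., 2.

H_0 ≅ Z,  H_1 ≅ Z,  H_2 = 0.

Fix the vertex order v_0 < v_1 < v_2 < v_3 < v_4 < v_5 and write every simplex with vertices in increasing order. Then dim K = 2 and the simplices of K are:

  0-simplices (6): [v_0], [v_1], [v_2], [v_3], [v_4], [v_5]
  1-simplices (12): [v_0,v_1], [v_0,v_2], [v_0,v_3], [v_0,v_4], [v_0,v_5], [v_1,v_3], [v_1,v_4], [v_1,v_5], [v_2,v_3], [v_2,v_4], [v_3,v_4], [v_4,v_5]
  2-simplices (6): [v_0,v_1,v_3], [v_0,v_2,v_3], [v_0,v_2,v_4], [v_0,v_4,v_5], [v_1,v_3,v_4], [v_1,v_4,v_5]

so the chain groups are C_0 ≅ Z^6, C_1 ≅ Z^12, C_2 ≅ Z^6.

The boundary map ∂_1: C_1 → C_0 sends each edge [p,q] (with p < q) to q − p. For instance
  ∂[v_3,v_4] = [v_4] − [v_3].
As a 6×12 matrix over Z this has rank 5, with invariant factors (1,1,1,1,1).

The boundary map ∂_2: C_2 → C_1 sends each 2-simplex [p,q,r] to [q,r] − [p,r] + [p,q]. For instance
  ∂[v_0,v_1,v_3] = [v_1,v_3] − [v_0,v_3] + [v_0,v_1],
  ∂[v_0,v_2,v_4] = [v_2,v_4] − [v_0,v_4] + [v_0,v_2].
As a 12×6 matrix over Z this has rank 6, with invariant factors (1,1,1,1,1,1).

Reading off H_k = ker ∂_k / im ∂_{k+1}:

  H_0: rank C_0 − rank ∂_1 = 6 − 5 = 1, and the invariant factors of ∂_1 are all 1, so H_0 ≅ Z.
  H_1: rank ker ∂_1 − rank ∂_2 = (12 − 5) − 6 = 1, and the invariant factors of ∂_2 are all 1, so H_1 ≅ Z.
  H_2: rank ker ∂_2 − rank ∂_3 = (6 − 6) − 0 = 0, and there is no ∂_3, so H_2 ≅ 0.

(K is a triangulation of the cylinder S^1 x I.)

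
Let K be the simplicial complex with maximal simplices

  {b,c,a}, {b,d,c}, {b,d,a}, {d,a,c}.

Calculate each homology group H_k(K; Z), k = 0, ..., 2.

Fix the vertex order a < b < c < d and write every simplex with vertices in increasing order. Then dim K = 2 and the simplices of K are:

  0-simplices (4): a, b, c, d
  1-simplices (6): ab, ac, ad, bc, bd, cd
  2-simplices (4): abc, abd, acd, bcd

Hence C_0 ≅ Z^4, C_1 ≅ Z^6, C_2 ≅ Z^4.

Boundary ∂_1: C_1 → C_0 sends each edge [p,q] (with p < q) to q − p.
This gives a 4×6 integer matrix of rank 3; reducing to Smith normal form yields diagonal entries (1,1,1).

∂_2: C_2 → C_1 maps a triangle to the signed sum of its edges. For instance
  ∂abc = bc − ac + ab,
  ∂acd = cd − ad + ac.
As a 6×4 matrix over Z this has rank 3, with invariant factors (1,1,1).

Computing H_k = (kernel of ∂_k) / (image of ∂_{k+1}):

  H_0: rank C_0 − rank ∂_1 = 4 − 3 = 1, and the invariant factors of ∂_1 are all 1, so H_0 = Z.
  H_1: rank ker ∂_1 − rank ∂_2 = (6 − 3) − 3 = 0, and the invariant factors of ∂_2 are all 1, so H_1 = 0.
  H_2: rank ker ∂_2 − rank ∂_3 = (4 − 3) − 0 = 1, and there is no ∂_3, so H_2 = Z.

H_0 = Z,  H_1 = 0,  H_2 = Z.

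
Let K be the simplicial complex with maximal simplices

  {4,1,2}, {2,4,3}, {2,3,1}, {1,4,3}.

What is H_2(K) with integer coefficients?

Fix the vertex order 1 < 2 < 3 < 4 and write every simplex with vertices in increasing order. Then dim K = 2 and the simplices of K are:

  0-simplices (4): [1], [2], [3], [4]
  1-simplices (6): [1,2], [1,3], [1,4], [2,3], [2,4], [3,4]
  2-simplices (4): [1,2,3], [1,2,4], [1,3,4], [2,3,4]

Hence C_0 ≅ Z^4, C_1 ≅ Z^6, C_2 ≅ Z^4.

∂_1: C_1 → C_0 maps an edge to its endpoints' difference, ∂[p,q] = q − p.
The 4×6 boundary matrix has rank 3 and Smith normal form diag(1,1,1).

∂_2: C_2 → C_1 acts by ∂[p,q,r] = [q,r] − [p,r] + [p,q]. For instance
  ∂[1,2,3] = [2,3] − [1,3] + [1,2],
  ∂[1,3,4] = [3,4] − [1,4] + [1,3].
The 6×4 boundary matrix has rank 3 and Smith normal form diag(1,1,1).

Reading off H_k = ker ∂_k / im ∂_{k+1}:

  H_2: rank ker ∂_2 − rank ∂_3 = (4 − 3) − 0 = 1, and there is no ∂_3, so H_2 ≅ Z.

H_2 = Z.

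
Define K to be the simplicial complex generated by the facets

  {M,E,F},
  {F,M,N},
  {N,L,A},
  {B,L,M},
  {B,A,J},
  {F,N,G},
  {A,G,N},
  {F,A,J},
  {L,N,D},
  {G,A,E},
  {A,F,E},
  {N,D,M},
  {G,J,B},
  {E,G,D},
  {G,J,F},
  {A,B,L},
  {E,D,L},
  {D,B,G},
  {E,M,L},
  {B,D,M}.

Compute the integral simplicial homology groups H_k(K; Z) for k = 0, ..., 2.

Order the vertices as A < B < D < E < F < G < J < L < M < N. Listing each simplex with vertices in this order, K has dimension 2 with simplices:

  0-simplices (10): A, B, D, E, F, G, J, L, M, N
  1-simplices (30): AB, AE, AF, AG, AJ, AL, AN, BD, BG, BJ, BL, BM, DE, DG, DL, DM, DN, EF, EG, EL, EM, FG, FJ, FM, FN, GJ, GN, LM, LN, MN
  2-simplices (20): ABJ, ABL, AEF, AEG, AFJ, AGN, ALN, BDG, BDM, BGJ, BLM, DEG, DEL, DLN, DMN, EFM, ELM, FGJ, FGN, FMN

so the chain groups are C_0 ≅ Z^10, C_1 ≅ Z^30, C_2 ≅ Z^20.

The boundary map ∂_1: C_1 → C_0 is given by ∂[p,q] = [q] − [p]. For instance
  ∂BM = M − B.
As a 10×30 matrix over Z this has rank 9, with invariant factors (1,1,1,1,1,1,1,1,1).

The boundary map ∂_2: C_2 → C_1 maps a triangle to the signed sum of its edges. For instance
  ∂FMN = MN − FN + FM,
  ∂BGJ = GJ − BJ + BG.
This gives a 30×20 integer matrix of rank 20; reducing to Smith normal form yields diagonal entries (1,1,1,1,1,1,1,1,1,1,1,1,1,1,1,1,1,1,1,2).

Computing H_k = (kernel of ∂_k) / (image of ∂_{k+1}):

  H_0: rank C_0 − rank ∂_1 = 10 − 9 = 1, and the invariant factors of ∂_1 are all 1, so H_0 ≅ Z.
  H_1: rank ker ∂_1 − rank ∂_2 = (30 − 9) − 20 = 1, and ∂_2 has invariant factor 2 > 1, so H_1 ≅ Z ⊕ Z_2.
  H_2: rank ker ∂_2 − rank ∂_3 = (20 − 20) − 0 = 0, and there is no ∂_3, so H_2 ≅ 0.

H_0 = Z,  H_1 = Z ⊕ Z_2,  H_2 = 0.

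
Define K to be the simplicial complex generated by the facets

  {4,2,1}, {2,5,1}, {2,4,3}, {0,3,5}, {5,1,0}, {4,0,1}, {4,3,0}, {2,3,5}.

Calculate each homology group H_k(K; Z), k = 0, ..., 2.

Take the total order 0 < 1 < 2 < 3 < 4 < 5 on the vertex set. Then K (dimension 2) consists of the simplices:

  0-simplices (6): [0], [1], [2], [3], [4], [5]
  1-simplices (12): [0,1], [0,3], [0,4], [0,5], [1,2], [1,4], [1,5], [2,3], [2,4], [2,5], [3,4], [3,5]
  2-simplices (8): [0,1,4], [0,1,5], [0,3,4], [0,3,5], [1,2,4], [1,2,5], [2,3,4], [2,3,5]

Hence C_0 ≅ Z^6, C_1 ≅ Z^12, C_2 ≅ Z^8.

The boundary map ∂_1: C_1 → C_0 sends each edge [p,q] (with p < q) to q − p.
The 6×12 boundary matrix has rank 5 and Smith normal form diag(1,1,1,1,1).

Boundary ∂_2: C_2 → C_1 acts by ∂[p,q,r] = [q,r] − [p,r] + [p,q]. For instance
  ∂[0,1,5] = [1,5] − [0,5] + [0,1],
  ∂[2,3,5] = [3,5] − [2,5] + [2,3].
This gives a 12×8 integer matrix of rank 7; reducing to Smith normal form yields diagonal entries (1,1,1,1,1,1,1).

Reading off H_k = ker ∂_k / im ∂_{k+1}:

  H_0: rank C_0 − rank ∂_1 = 6 − 5 = 1, and the invariant factors of ∂_1 are all 1, so H_0 = Z.
  H_1: rank ker ∂_1 − rank ∂_2 = (12 − 5) − 7 = 0, and the invariant factors of ∂_2 are all 1, so H_1 = 0.
  H_2: rank ker ∂_2 − rank ∂_3 = (8 − 7) − 0 = 1, and there is no ∂_3, so H_2 = Z.

(K is a triangulation of the 2-sphere S^2.)

H_0 = Z,  H_1 = 0,  H_2 = Z.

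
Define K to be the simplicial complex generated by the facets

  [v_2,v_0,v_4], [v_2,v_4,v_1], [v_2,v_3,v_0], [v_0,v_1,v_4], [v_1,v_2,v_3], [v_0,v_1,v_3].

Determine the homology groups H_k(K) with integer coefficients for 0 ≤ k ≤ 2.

H_0 = Z,  H_1 = 0,  H_2 = Z.

Order the vertices as v_0 < v_1 < v_2 < v_3 < v_4. Listing each simplex with vertices in this order, K has dimension 2 with simplices:

  0-simplices (5): [v_0], [v_1], [v_2], [v_3], [v_4]
  1-simplices (9): [v_0,v_1], [v_0,v_2], [v_0,v_3], [v_0,v_4], [v_1,v_2], [v_1,v_3], [v_1,v_4], [v_2,v_3], [v_2,v_4]
  2-simplices (6): [v_0,v_1,v_3], [v_0,v_1,v_4], [v_0,v_2,v_3], [v_0,v_2,v_4], [v_1,v_2,v_3], [v_1,v_2,v_4]

giving chain groups C_0 ≅ Z^5, C_1 ≅ Z^9, C_2 ≅ Z^6.

∂_1: C_1 → C_0 is given by ∂[p,q] = [q] − [p].
The 5×9 boundary matrix has rank 4 and Smith normal form diag(1,1,1,1).

The boundary map ∂_2: C_2 → C_1 sends each 2-simplex [p,q,r] to [q,r] − [p,r] + [p,q]. For instance
  ∂[v_1,v_2,v_3] = [v_2,v_3] − [v_1,v_3] + [v_1,v_2],
  ∂[v_0,v_1,v_3] = [v_1,v_3] − [v_0,v_3] + [v_0,v_1].
The resulting 9×6 matrix has rank 5, and its Smith normal form has invariant factors (1,1,1,1,1).

Now H_k = ker ∂_k / im ∂_{k+1}, so:

  H_0: rank C_0 − rank ∂_1 = 5 − 4 = 1, and the invariant factors of ∂_1 are all 1, so H_0 ≅ Z.
  H_1: rank ker ∂_1 − rank ∂_2 = (9 − 4) − 5 = 0, and the invariant factors of ∂_2 are all 1, so H_1 ≅ 0.
  H_2: rank ker ∂_2 − rank ∂_3 = (6 − 5) − 0 = 1, and there is no ∂_3, so H_2 ≅ Z.

(K is a triangulation of the 2-sphere S^2.)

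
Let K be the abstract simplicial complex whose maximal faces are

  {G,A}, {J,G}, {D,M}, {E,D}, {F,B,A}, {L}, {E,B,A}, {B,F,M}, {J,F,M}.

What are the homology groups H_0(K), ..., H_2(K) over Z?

H_0 = Z^2,  H_1 = Z^2,  H_2 = 0.

Order the vertices as A < B < D < E < F < G < J < L < M. Listing each simplex with vertices in this order, K has dimension 2 with simplices:

  0-simplices (9): A, B, D, E, F, G, J, L, M
  1-simplices (13): AB, AE, AF, AG, BE, BF, BM, DE, DM, FJ, FM, GJ, JM
  2-simplices (4): ABE, ABF, BFM, FJM

so the chain groups are C_0 ≅ Z^9, C_1 ≅ Z^13, C_2 ≅ Z^4.

∂_1: C_1 → C_0 maps an edge to its endpoints' difference, ∂[p,q] = q − p.
As a 9×13 matrix over Z this has rank 7, with invariant factors (1,1,1,1,1,1,1).

∂_2: C_2 → C_1 acts by ∂[p,q,r] = [q,r] − [p,r] + [p,q]. For instance
  ∂FJM = JM − FM + FJ,
  ∂ABF = BF − AF + AB.
This gives a 13×4 integer matrix of rank 4; reducing to Smith normal form yields diagonal entries (1,1,1,1).

From H_k ≅ ker(∂_k) / im(∂_{k+1}) we obtain:

  H_0: rank C_0 − rank ∂_1 = 9 − 7 = 2, and the invariant factors of ∂_1 are all 1, so H_0 ≅ Z^2.
  H_1: rank ker ∂_1 − rank ∂_2 = (13 − 7) − 4 = 2, and the invariant factors of ∂_2 are all 1, so H_1 ≅ Z^2.
  H_2: rank ker ∂_2 − rank ∂_3 = (4 − 4) − 0 = 0, and there is no ∂_3, so H_2 ≅ 0.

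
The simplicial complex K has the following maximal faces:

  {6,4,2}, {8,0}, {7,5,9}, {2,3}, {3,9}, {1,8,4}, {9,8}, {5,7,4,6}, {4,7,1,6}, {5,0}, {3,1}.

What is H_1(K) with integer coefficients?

Take the total order 0 < 1 < 2 < 3 < 4 < 5 < 6 < 7 < 8 < 9 on the vertex set. Then K (dimension 3) consists of the simplices:

  0-simplices (10): [0], [1], [2], [3], [4], [5], [6], [7], [8], [9]
  1-simplices (21): [0,5], [0,8], [1,3], [1,4], [1,6], [1,7], [1,8], [2,3], [2,4], [2,6], [3,9], [4,5], [4,6], [4,7], [4,8], [5,6], [5,7], [5,9], [6,7], [7,9], [8,9]
  2-simplices (10): [1,4,6], [1,4,7], [1,4,8], [1,6,7], [2,4,6], [4,5,6], [4,5,7], [4,6,7], [5,6,7], [5,7,9]
  3-simplices (2): [1,4,6,7], [4,5,6,7]

giving chain groups C_0 ≅ Z^10, C_1 ≅ Z^21, C_2 ≅ Z^10, C_3 ≅ Z^2.

Boundary ∂_1: C_1 → C_0 is given by ∂[p,q] = [q] − [p].
The 10×21 boundary matrix has rank 9 and Smith normal form diag(1,1,1,1,1,1,1,1,1).

Boundary ∂_2: C_2 → C_1 acts by ∂[p,q,r] = [q,r] − [p,r] + [p,q]. For instance
  ∂[1,6,7] = [6,7] − [1,7] + [1,6],
  ∂[2,4,6] = [4,6] − [2,6] + [2,4].
The resulting 21×10 matrix has rank 8, and its Smith normal form has invariant factors (1,1,1,1,1,1,1,1).

Boundary ∂_3: C_3 → C_2 sends each 3-simplex σ to the alternating sum Σ_i (−1)^i (σ with its i-th vertex removed). For instance
  ∂[4,5,6,7] = [5,6,7] − [4,6,7] + [4,5,7] − [4,5,6],
  ∂[1,4,6,7] = [4,6,7] − [1,6,7] + [1,4,7] − [1,4,6].
The 10×2 boundary matrix has rank 2 and Smith normal form diag(1,1).

From H_k ≅ ker(∂_k) / im(∂_{k+1}) we obtain:

  H_1: rank ker ∂_1 − rank ∂_2 = (21 − 9) − 8 = 4, and the invariant factors of ∂_2 are all 1, so H_1 ≅ Z^4.

H_1 = Z^4.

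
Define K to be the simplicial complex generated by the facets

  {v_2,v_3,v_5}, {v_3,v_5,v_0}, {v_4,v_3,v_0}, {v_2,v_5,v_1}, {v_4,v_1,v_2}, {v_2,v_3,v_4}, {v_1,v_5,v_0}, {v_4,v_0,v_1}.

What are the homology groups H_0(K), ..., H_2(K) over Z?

H_0 = Z,  H_1 = 0,  H_2 = Z.

K has 6 vertices, 12 edges, 8 triangles.
rank ∂_0 = 0, rank ∂_1 = 5 ⇒ b_0 = 6 − 0 − 5 = 1; all invariant factors of ∂_1 are 1 so no torsion. So H_0 = Z.
rank ∂_1 = 5, rank ∂_2 = 7 ⇒ b_1 = 12 − 5 − 7 = 0; all invariant factors of ∂_2 are 1 so no torsion. So H_1 = 0.
rank ∂_2 = 7, rank ∂_3 = 0 ⇒ b_2 = 8 − 7 − 0 = 1. So H_2 = Z.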